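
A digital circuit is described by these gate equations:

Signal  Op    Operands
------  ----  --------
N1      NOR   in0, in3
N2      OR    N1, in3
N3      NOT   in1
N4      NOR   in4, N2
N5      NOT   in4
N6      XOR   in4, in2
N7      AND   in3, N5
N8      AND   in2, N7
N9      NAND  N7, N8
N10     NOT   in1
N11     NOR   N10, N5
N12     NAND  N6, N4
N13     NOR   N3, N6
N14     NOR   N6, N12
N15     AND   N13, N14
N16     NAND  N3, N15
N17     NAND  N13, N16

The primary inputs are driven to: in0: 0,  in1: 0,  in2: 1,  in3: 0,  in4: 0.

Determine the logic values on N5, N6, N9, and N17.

N5 = 1, N6 = 1, N9 = 1, N17 = 1

N1 = in0 NOR in3 = 0 NOR 0 = 1
N2 = N1 OR in3 = 1 OR 0 = 1
N3 = NOT in1 = NOT 0 = 1
N4 = in4 NOR N2 = 0 NOR 1 = 0
N5 = NOT in4 = NOT 0 = 1
N6 = in4 XOR in2 = 0 XOR 1 = 1
N7 = in3 AND N5 = 0 AND 1 = 0
N8 = in2 AND N7 = 1 AND 0 = 0
N9 = N7 NAND N8 = 0 NAND 0 = 1
N12 = N6 NAND N4 = 1 NAND 0 = 1
N13 = N3 NOR N6 = 1 NOR 1 = 0
N14 = N6 NOR N12 = 1 NOR 1 = 0
N15 = N13 AND N14 = 0 AND 0 = 0
N16 = N3 NAND N15 = 1 NAND 0 = 1
N17 = N13 NAND N16 = 0 NAND 1 = 1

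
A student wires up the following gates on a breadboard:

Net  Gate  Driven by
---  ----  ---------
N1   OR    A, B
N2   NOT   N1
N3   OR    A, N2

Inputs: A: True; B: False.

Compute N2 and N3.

N2 = False, N3 = True

N1 = A OR B = True OR False = True
N2 = NOT N1 = NOT True = False
N3 = A OR N2 = True OR False = True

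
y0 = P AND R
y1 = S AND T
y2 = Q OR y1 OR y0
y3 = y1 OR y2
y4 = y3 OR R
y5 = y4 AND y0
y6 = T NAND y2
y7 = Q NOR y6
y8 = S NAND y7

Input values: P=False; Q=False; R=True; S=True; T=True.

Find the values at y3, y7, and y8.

y3 = True, y7 = True, y8 = False

y0 = P AND R = False AND True = False
y1 = S AND T = True AND True = True
y2 = Q OR y1 OR y0 = False OR True OR False = True
y3 = y1 OR y2 = True OR True = True
y6 = T NAND y2 = True NAND True = False
y7 = Q NOR y6 = False NOR False = True
y8 = S NAND y7 = True NAND True = False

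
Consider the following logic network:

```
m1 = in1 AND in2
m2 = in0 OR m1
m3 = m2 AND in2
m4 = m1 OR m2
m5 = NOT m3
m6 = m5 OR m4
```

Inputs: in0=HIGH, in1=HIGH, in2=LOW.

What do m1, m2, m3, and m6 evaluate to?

m1 = LOW, m2 = HIGH, m3 = LOW, m6 = HIGH

m1 = in1 AND in2 = HIGH AND LOW = LOW
m2 = in0 OR m1 = HIGH OR LOW = HIGH
m3 = m2 AND in2 = HIGH AND LOW = LOW
m4 = m1 OR m2 = LOW OR HIGH = HIGH
m5 = NOT m3 = NOT LOW = HIGH
m6 = m5 OR m4 = HIGH OR HIGH = HIGH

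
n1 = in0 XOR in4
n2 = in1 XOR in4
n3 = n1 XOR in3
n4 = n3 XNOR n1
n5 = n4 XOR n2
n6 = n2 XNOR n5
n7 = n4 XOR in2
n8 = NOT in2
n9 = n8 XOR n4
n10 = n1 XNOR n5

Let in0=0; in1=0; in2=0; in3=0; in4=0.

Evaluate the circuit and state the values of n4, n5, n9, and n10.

n1 = in0 XOR in4 = 0 XOR 0 = 0
n2 = in1 XOR in4 = 0 XOR 0 = 0
n3 = n1 XOR in3 = 0 XOR 0 = 0
n4 = n3 XNOR n1 = 0 XNOR 0 = 1
n5 = n4 XOR n2 = 1 XOR 0 = 1
n8 = NOT in2 = NOT 0 = 1
n9 = n8 XOR n4 = 1 XOR 1 = 0
n10 = n1 XNOR n5 = 0 XNOR 1 = 0

n4 = 1, n5 = 1, n9 = 0, n10 = 0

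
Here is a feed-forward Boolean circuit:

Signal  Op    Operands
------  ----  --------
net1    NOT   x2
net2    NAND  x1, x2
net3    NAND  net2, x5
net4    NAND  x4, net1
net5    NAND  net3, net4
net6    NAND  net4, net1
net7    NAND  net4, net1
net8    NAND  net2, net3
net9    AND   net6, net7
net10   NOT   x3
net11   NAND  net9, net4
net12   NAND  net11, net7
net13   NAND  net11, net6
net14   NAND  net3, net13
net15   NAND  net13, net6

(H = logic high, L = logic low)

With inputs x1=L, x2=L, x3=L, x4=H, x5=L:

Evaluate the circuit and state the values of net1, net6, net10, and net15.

net1 = NOT x2 = NOT L = H
net4 = x4 NAND net1 = H NAND H = L
net6 = net4 NAND net1 = L NAND H = H
net7 = net4 NAND net1 = L NAND H = H
net9 = net6 AND net7 = H AND H = H
net10 = NOT x3 = NOT L = H
net11 = net9 NAND net4 = H NAND L = H
net13 = net11 NAND net6 = H NAND H = L
net15 = net13 NAND net6 = L NAND H = H

net1 = H, net6 = H, net10 = H, net15 = H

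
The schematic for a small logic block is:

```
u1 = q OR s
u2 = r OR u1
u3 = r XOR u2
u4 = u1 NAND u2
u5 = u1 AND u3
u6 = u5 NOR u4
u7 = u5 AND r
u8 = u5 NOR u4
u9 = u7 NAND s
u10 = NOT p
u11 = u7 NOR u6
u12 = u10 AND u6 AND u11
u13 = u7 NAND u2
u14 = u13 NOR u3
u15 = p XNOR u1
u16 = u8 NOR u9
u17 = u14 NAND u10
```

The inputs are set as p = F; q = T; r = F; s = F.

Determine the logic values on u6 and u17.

u1 = q OR s = T OR F = T
u2 = r OR u1 = F OR T = T
u3 = r XOR u2 = F XOR T = T
u4 = u1 NAND u2 = T NAND T = F
u5 = u1 AND u3 = T AND T = T
u6 = u5 NOR u4 = T NOR F = F
u7 = u5 AND r = T AND F = F
u10 = NOT p = NOT F = T
u13 = u7 NAND u2 = F NAND T = T
u14 = u13 NOR u3 = T NOR T = F
u17 = u14 NAND u10 = F NAND T = T

u6 = F; u17 = T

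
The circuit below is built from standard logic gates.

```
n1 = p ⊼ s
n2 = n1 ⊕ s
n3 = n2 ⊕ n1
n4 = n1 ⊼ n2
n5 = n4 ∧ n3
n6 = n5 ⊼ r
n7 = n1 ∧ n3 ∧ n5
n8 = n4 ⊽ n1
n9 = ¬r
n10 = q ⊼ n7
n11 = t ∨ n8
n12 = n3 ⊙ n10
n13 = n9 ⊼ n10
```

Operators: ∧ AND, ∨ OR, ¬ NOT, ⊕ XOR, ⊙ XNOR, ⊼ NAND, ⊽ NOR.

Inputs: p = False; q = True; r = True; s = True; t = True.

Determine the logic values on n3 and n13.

n3 = True, n13 = True

n1 = p NAND s = False NAND True = True
n2 = n1 XOR s = True XOR True = False
n3 = n2 XOR n1 = False XOR True = True
n4 = n1 NAND n2 = True NAND False = True
n5 = n4 AND n3 = True AND True = True
n7 = n1 AND n3 AND n5 = True AND True AND True = True
n9 = NOT r = NOT True = False
n10 = q NAND n7 = True NAND True = False
n13 = n9 NAND n10 = False NAND False = True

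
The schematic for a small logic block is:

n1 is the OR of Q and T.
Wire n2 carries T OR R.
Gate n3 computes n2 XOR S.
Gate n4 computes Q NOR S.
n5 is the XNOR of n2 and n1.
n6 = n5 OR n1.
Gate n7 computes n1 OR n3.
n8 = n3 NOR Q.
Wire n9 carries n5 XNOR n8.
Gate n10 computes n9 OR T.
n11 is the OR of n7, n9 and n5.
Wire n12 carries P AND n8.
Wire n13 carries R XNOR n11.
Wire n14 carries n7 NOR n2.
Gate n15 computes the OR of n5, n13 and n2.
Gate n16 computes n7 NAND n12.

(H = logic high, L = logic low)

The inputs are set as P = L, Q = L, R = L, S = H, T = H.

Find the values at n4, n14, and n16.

n1 = Q OR T = L OR H = H
n2 = T OR R = H OR L = H
n3 = n2 XOR S = H XOR H = L
n4 = Q NOR S = L NOR H = L
n7 = n1 OR n3 = H OR L = H
n8 = n3 NOR Q = L NOR L = H
n12 = P AND n8 = L AND H = L
n14 = n7 NOR n2 = H NOR H = L
n16 = n7 NAND n12 = H NAND L = H

n4 = L  n14 = L  n16 = H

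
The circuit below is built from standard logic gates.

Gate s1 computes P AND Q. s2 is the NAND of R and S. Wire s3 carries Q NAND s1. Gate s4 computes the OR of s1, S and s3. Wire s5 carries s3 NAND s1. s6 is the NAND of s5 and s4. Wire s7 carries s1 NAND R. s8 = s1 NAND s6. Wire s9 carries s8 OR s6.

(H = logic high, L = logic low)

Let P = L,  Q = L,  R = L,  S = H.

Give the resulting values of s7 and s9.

s7 = H; s9 = H

s1 = P AND Q = L AND L = L
s3 = Q NAND s1 = L NAND L = H
s4 = s1 OR S OR s3 = L OR H OR H = H
s5 = s3 NAND s1 = H NAND L = H
s6 = s5 NAND s4 = H NAND H = L
s7 = s1 NAND R = L NAND L = H
s8 = s1 NAND s6 = L NAND L = H
s9 = s8 OR s6 = H OR L = H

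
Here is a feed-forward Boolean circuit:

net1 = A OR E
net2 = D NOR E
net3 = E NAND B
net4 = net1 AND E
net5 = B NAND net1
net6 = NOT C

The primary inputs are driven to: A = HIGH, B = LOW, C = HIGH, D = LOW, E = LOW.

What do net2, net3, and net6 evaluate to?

net2 = D NOR E = LOW NOR LOW = HIGH
net3 = E NAND B = LOW NAND LOW = HIGH
net6 = NOT C = NOT HIGH = LOW

net2 = HIGH; net3 = HIGH; net6 = LOW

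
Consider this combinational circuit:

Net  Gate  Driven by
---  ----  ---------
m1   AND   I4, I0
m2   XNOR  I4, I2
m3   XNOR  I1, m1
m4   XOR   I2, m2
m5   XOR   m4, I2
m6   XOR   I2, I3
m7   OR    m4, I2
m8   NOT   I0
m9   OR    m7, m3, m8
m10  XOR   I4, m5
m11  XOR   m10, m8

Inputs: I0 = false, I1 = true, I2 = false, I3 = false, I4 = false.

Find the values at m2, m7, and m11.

m2 = I4 XNOR I2 = false XNOR false = true
m4 = I2 XOR m2 = false XOR true = true
m5 = m4 XOR I2 = true XOR false = true
m7 = m4 OR I2 = true OR false = true
m8 = NOT I0 = NOT false = true
m10 = I4 XOR m5 = false XOR true = true
m11 = m10 XOR m8 = true XOR true = false

m2 = true, m7 = true, m11 = false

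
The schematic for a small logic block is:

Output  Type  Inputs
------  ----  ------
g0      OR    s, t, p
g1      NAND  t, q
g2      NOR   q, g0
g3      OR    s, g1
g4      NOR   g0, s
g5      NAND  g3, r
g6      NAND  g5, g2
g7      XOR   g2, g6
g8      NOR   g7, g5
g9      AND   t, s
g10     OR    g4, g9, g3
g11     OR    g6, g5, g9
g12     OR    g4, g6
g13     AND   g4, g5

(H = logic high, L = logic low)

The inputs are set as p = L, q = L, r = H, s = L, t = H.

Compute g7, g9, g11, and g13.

g7 = H, g9 = L, g11 = H, g13 = L

g0 = s OR t OR p = L OR H OR L = H
g1 = t NAND q = H NAND L = H
g2 = q NOR g0 = L NOR H = L
g3 = s OR g1 = L OR H = H
g4 = g0 NOR s = H NOR L = L
g5 = g3 NAND r = H NAND H = L
g6 = g5 NAND g2 = L NAND L = H
g7 = g2 XOR g6 = L XOR H = H
g9 = t AND s = H AND L = L
g11 = g6 OR g5 OR g9 = H OR L OR L = H
g13 = g4 AND g5 = L AND L = L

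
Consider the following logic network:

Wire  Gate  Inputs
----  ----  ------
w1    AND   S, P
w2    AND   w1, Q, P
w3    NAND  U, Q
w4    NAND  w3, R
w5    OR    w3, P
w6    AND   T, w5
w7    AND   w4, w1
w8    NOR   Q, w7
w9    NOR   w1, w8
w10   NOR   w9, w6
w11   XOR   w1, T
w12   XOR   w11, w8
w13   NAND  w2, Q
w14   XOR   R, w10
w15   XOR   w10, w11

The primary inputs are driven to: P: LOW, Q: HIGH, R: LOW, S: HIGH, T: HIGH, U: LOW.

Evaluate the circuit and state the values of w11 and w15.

w11 = HIGH, w15 = HIGH

w1 = S AND P = HIGH AND LOW = LOW
w3 = U NAND Q = LOW NAND HIGH = HIGH
w4 = w3 NAND R = HIGH NAND LOW = HIGH
w5 = w3 OR P = HIGH OR LOW = HIGH
w6 = T AND w5 = HIGH AND HIGH = HIGH
w7 = w4 AND w1 = HIGH AND LOW = LOW
w8 = Q NOR w7 = HIGH NOR LOW = LOW
w9 = w1 NOR w8 = LOW NOR LOW = HIGH
w10 = w9 NOR w6 = HIGH NOR HIGH = LOW
w11 = w1 XOR T = LOW XOR HIGH = HIGH
w15 = w10 XOR w11 = LOW XOR HIGH = HIGH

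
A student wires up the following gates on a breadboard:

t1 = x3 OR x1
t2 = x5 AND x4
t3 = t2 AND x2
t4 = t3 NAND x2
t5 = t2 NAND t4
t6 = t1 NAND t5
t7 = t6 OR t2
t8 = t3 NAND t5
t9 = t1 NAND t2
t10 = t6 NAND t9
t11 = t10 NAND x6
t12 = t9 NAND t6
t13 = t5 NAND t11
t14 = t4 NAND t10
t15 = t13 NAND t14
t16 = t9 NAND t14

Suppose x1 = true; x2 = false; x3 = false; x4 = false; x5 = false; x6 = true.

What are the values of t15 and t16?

t1 = x3 OR x1 = false OR true = true
t2 = x5 AND x4 = false AND false = false
t3 = t2 AND x2 = false AND false = false
t4 = t3 NAND x2 = false NAND false = true
t5 = t2 NAND t4 = false NAND true = true
t6 = t1 NAND t5 = true NAND true = false
t9 = t1 NAND t2 = true NAND false = true
t10 = t6 NAND t9 = false NAND true = true
t11 = t10 NAND x6 = true NAND true = false
t13 = t5 NAND t11 = true NAND false = true
t14 = t4 NAND t10 = true NAND true = false
t15 = t13 NAND t14 = true NAND false = true
t16 = t9 NAND t14 = true NAND false = true

t15 = true  t16 = true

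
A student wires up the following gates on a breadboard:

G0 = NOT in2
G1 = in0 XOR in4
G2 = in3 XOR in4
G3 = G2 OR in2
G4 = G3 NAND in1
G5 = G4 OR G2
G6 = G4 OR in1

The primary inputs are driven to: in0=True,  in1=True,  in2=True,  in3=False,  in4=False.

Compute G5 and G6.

G2 = in3 XOR in4 = False XOR False = False
G3 = G2 OR in2 = False OR True = True
G4 = G3 NAND in1 = True NAND True = False
G5 = G4 OR G2 = False OR False = False
G6 = G4 OR in1 = False OR True = True

G5 = False  G6 = True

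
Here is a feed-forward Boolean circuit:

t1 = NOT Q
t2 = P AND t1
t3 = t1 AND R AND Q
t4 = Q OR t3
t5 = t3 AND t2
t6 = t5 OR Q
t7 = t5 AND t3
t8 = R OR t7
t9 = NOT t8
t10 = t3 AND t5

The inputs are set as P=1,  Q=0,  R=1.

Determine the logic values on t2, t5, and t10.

t1 = NOT Q = NOT 0 = 1
t2 = P AND t1 = 1 AND 1 = 1
t3 = t1 AND R AND Q = 1 AND 1 AND 0 = 0
t5 = t3 AND t2 = 0 AND 1 = 0
t10 = t3 AND t5 = 0 AND 0 = 0

t2 = 1, t5 = 0, t10 = 0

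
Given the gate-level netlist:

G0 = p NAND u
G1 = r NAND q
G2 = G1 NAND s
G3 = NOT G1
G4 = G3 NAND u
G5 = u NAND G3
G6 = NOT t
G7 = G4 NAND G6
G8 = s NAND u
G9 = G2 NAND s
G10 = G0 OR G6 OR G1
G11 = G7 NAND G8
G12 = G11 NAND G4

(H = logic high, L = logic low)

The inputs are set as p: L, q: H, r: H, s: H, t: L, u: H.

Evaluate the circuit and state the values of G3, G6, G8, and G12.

G1 = r NAND q = H NAND H = L
G3 = NOT G1 = NOT L = H
G4 = G3 NAND u = H NAND H = L
G6 = NOT t = NOT L = H
G7 = G4 NAND G6 = L NAND H = H
G8 = s NAND u = H NAND H = L
G11 = G7 NAND G8 = H NAND L = H
G12 = G11 NAND G4 = H NAND L = H

G3 = H, G6 = H, G8 = L, G12 = H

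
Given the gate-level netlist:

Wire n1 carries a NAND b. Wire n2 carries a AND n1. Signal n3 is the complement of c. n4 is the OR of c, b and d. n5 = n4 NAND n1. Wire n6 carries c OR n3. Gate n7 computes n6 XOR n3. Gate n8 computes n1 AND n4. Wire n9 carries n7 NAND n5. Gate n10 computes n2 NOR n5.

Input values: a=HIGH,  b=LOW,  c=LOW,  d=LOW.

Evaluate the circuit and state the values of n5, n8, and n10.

n1 = a NAND b = HIGH NAND LOW = HIGH
n2 = a AND n1 = HIGH AND HIGH = HIGH
n4 = c OR b OR d = LOW OR LOW OR LOW = LOW
n5 = n4 NAND n1 = LOW NAND HIGH = HIGH
n8 = n1 AND n4 = HIGH AND LOW = LOW
n10 = n2 NOR n5 = HIGH NOR HIGH = LOW

n5 = HIGH  n8 = LOW  n10 = LOW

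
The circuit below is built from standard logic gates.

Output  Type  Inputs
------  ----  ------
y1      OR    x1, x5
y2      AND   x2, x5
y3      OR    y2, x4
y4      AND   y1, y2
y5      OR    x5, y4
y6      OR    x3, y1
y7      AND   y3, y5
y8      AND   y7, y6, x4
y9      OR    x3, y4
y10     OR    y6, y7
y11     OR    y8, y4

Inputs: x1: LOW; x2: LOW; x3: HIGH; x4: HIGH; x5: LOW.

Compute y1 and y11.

y1 = x1 OR x5 = LOW OR LOW = LOW
y2 = x2 AND x5 = LOW AND LOW = LOW
y3 = y2 OR x4 = LOW OR HIGH = HIGH
y4 = y1 AND y2 = LOW AND LOW = LOW
y5 = x5 OR y4 = LOW OR LOW = LOW
y6 = x3 OR y1 = HIGH OR LOW = HIGH
y7 = y3 AND y5 = HIGH AND LOW = LOW
y8 = y7 AND y6 AND x4 = LOW AND HIGH AND HIGH = LOW
y11 = y8 OR y4 = LOW OR LOW = LOW

y1 = LOW, y11 = LOW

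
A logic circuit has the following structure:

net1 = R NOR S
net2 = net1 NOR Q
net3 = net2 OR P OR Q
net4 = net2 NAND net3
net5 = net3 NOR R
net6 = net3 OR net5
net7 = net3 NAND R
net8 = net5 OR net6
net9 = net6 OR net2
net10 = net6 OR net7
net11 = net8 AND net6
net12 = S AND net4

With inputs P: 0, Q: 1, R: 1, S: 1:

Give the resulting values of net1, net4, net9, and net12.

net1 = R NOR S = 1 NOR 1 = 0
net2 = net1 NOR Q = 0 NOR 1 = 0
net3 = net2 OR P OR Q = 0 OR 0 OR 1 = 1
net4 = net2 NAND net3 = 0 NAND 1 = 1
net5 = net3 NOR R = 1 NOR 1 = 0
net6 = net3 OR net5 = 1 OR 0 = 1
net9 = net6 OR net2 = 1 OR 0 = 1
net12 = S AND net4 = 1 AND 1 = 1

net1 = 0; net4 = 1; net9 = 1; net12 = 1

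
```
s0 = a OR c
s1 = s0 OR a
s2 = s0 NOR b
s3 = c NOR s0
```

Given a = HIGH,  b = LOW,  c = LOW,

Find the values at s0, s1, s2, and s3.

s0 = a OR c = HIGH OR LOW = HIGH
s1 = s0 OR a = HIGH OR HIGH = HIGH
s2 = s0 NOR b = HIGH NOR LOW = LOW
s3 = c NOR s0 = LOW NOR HIGH = LOW

s0 = HIGH  s1 = HIGH  s2 = LOW  s3 = LOW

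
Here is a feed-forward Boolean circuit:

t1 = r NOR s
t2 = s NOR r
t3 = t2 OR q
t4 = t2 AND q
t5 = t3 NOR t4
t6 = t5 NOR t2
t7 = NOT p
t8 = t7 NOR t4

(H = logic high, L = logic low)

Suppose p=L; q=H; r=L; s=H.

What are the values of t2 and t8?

t2 = L  t8 = L

t2 = s NOR r = H NOR L = L
t4 = t2 AND q = L AND H = L
t7 = NOT p = NOT L = H
t8 = t7 NOR t4 = H NOR L = L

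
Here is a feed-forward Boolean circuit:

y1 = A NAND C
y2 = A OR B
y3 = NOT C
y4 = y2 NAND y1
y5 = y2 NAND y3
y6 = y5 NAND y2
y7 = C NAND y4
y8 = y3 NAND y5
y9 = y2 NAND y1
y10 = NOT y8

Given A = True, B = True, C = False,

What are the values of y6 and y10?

y2 = A OR B = True OR True = True
y3 = NOT C = NOT False = True
y5 = y2 NAND y3 = True NAND True = False
y6 = y5 NAND y2 = False NAND True = True
y8 = y3 NAND y5 = True NAND False = True
y10 = NOT y8 = NOT True = False

y6 = True, y10 = False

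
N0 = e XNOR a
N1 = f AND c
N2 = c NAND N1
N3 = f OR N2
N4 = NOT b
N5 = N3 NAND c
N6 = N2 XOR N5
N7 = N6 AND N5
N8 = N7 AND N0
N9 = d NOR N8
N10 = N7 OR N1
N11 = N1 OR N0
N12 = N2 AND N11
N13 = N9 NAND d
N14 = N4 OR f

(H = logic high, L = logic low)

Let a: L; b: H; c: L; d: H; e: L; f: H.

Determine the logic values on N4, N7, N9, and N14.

N4 = L, N7 = L, N9 = L, N14 = H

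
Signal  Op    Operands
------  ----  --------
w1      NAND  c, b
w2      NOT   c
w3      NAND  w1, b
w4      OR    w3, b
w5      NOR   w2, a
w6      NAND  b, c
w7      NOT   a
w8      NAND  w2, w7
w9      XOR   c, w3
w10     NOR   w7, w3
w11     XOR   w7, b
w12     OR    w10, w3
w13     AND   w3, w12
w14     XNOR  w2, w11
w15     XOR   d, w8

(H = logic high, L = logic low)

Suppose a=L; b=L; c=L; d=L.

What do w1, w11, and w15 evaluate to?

w1 = H, w11 = H, w15 = L

w1 = c NAND b = L NAND L = H
w2 = NOT c = NOT L = H
w7 = NOT a = NOT L = H
w8 = w2 NAND w7 = H NAND H = L
w11 = w7 XOR b = H XOR L = H
w15 = d XOR w8 = L XOR L = L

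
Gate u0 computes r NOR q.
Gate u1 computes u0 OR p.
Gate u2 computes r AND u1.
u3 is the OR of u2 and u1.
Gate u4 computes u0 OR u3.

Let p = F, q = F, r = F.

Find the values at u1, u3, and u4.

u0 = r NOR q = F NOR F = T
u1 = u0 OR p = T OR F = T
u2 = r AND u1 = F AND T = F
u3 = u2 OR u1 = F OR T = T
u4 = u0 OR u3 = T OR T = T

u1 = T, u3 = T, u4 = T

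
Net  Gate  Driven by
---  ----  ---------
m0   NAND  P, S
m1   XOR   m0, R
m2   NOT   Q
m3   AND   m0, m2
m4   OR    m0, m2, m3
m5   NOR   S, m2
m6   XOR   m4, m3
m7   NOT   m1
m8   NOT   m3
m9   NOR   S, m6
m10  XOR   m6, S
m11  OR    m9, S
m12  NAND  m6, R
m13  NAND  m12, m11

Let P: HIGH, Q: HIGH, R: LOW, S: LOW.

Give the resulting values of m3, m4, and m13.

m0 = P NAND S = HIGH NAND LOW = HIGH
m2 = NOT Q = NOT HIGH = LOW
m3 = m0 AND m2 = HIGH AND LOW = LOW
m4 = m0 OR m2 OR m3 = HIGH OR LOW OR LOW = HIGH
m6 = m4 XOR m3 = HIGH XOR LOW = HIGH
m9 = S NOR m6 = LOW NOR HIGH = LOW
m11 = m9 OR S = LOW OR LOW = LOW
m12 = m6 NAND R = HIGH NAND LOW = HIGH
m13 = m12 NAND m11 = HIGH NAND LOW = HIGH

m3 = LOW  m4 = HIGH  m13 = HIGH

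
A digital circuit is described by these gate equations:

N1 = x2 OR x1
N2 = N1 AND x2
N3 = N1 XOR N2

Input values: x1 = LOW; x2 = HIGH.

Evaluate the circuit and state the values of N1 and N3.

N1 = HIGH  N3 = LOW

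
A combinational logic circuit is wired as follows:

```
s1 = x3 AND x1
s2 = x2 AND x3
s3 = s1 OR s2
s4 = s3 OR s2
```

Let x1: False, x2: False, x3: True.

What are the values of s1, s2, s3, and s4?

s1 = False, s2 = False, s3 = False, s4 = False

s1 = x3 AND x1 = True AND False = False
s2 = x2 AND x3 = False AND True = False
s3 = s1 OR s2 = False OR False = False
s4 = s3 OR s2 = False OR False = False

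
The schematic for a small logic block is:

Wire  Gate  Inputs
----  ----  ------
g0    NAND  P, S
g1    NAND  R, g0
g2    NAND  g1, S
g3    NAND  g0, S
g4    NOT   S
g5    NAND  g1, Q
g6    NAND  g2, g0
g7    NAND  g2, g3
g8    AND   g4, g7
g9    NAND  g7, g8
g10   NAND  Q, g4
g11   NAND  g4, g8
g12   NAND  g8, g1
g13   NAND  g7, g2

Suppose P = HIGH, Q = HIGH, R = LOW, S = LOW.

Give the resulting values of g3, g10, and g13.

g3 = HIGH  g10 = LOW  g13 = HIGH

g0 = P NAND S = HIGH NAND LOW = HIGH
g1 = R NAND g0 = LOW NAND HIGH = HIGH
g2 = g1 NAND S = HIGH NAND LOW = HIGH
g3 = g0 NAND S = HIGH NAND LOW = HIGH
g4 = NOT S = NOT LOW = HIGH
g7 = g2 NAND g3 = HIGH NAND HIGH = LOW
g10 = Q NAND g4 = HIGH NAND HIGH = LOW
g13 = g7 NAND g2 = LOW NAND HIGH = HIGH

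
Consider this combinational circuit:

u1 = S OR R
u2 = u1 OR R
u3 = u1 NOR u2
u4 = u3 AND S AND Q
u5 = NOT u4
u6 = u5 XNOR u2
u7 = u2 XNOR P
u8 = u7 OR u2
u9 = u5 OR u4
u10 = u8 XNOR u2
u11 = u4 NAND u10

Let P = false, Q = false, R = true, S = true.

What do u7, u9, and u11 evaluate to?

u7 = false, u9 = true, u11 = true

u1 = S OR R = true OR true = true
u2 = u1 OR R = true OR true = true
u3 = u1 NOR u2 = true NOR true = false
u4 = u3 AND S AND Q = false AND true AND false = false
u5 = NOT u4 = NOT false = true
u7 = u2 XNOR P = true XNOR false = false
u8 = u7 OR u2 = false OR true = true
u9 = u5 OR u4 = true OR false = true
u10 = u8 XNOR u2 = true XNOR true = true
u11 = u4 NAND u10 = false NAND true = true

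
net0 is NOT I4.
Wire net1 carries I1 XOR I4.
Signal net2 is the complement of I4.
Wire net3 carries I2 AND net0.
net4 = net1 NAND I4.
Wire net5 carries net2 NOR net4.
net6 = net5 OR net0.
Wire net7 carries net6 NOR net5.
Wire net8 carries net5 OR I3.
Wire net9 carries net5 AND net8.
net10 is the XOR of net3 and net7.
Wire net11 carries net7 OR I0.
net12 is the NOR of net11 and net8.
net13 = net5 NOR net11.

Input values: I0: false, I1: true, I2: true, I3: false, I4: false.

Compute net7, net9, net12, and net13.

net7 = false  net9 = false  net12 = true  net13 = true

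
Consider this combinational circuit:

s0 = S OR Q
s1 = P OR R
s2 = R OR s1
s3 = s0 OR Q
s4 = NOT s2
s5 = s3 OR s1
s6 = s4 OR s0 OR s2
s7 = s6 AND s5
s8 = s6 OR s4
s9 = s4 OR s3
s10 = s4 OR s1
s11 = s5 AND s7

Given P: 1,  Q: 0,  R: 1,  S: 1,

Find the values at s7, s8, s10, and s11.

s7 = 1; s8 = 1; s10 = 1; s11 = 1

s0 = S OR Q = 1 OR 0 = 1
s1 = P OR R = 1 OR 1 = 1
s2 = R OR s1 = 1 OR 1 = 1
s3 = s0 OR Q = 1 OR 0 = 1
s4 = NOT s2 = NOT 1 = 0
s5 = s3 OR s1 = 1 OR 1 = 1
s6 = s4 OR s0 OR s2 = 0 OR 1 OR 1 = 1
s7 = s6 AND s5 = 1 AND 1 = 1
s8 = s6 OR s4 = 1 OR 0 = 1
s10 = s4 OR s1 = 0 OR 1 = 1
s11 = s5 AND s7 = 1 AND 1 = 1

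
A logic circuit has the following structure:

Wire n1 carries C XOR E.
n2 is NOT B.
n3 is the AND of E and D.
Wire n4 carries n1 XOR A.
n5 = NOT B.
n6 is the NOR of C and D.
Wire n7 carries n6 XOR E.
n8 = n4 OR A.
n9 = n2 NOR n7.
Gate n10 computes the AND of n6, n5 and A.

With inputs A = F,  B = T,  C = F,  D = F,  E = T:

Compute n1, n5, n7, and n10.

n1 = T  n5 = F  n7 = F  n10 = F

n1 = C XOR E = F XOR T = T
n5 = NOT B = NOT T = F
n6 = C NOR D = F NOR F = T
n7 = n6 XOR E = T XOR T = F
n10 = n6 AND n5 AND A = T AND F AND F = F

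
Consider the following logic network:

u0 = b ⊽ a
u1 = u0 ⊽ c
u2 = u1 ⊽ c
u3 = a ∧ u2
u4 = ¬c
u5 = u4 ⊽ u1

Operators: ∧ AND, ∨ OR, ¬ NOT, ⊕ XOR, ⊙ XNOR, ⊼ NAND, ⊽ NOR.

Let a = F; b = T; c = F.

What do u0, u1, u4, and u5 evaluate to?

u0 = F, u1 = T, u4 = T, u5 = F

u0 = b NOR a = T NOR F = F
u1 = u0 NOR c = F NOR F = T
u4 = NOT c = NOT F = T
u5 = u4 NOR u1 = T NOR T = F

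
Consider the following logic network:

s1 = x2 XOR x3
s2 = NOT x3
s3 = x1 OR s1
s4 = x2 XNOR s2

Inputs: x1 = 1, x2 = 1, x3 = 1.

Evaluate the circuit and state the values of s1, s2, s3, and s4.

s1 = 0  s2 = 0  s3 = 1  s4 = 0

s1 = x2 XOR x3 = 1 XOR 1 = 0
s2 = NOT x3 = NOT 1 = 0
s3 = x1 OR s1 = 1 OR 0 = 1
s4 = x2 XNOR s2 = 1 XNOR 0 = 0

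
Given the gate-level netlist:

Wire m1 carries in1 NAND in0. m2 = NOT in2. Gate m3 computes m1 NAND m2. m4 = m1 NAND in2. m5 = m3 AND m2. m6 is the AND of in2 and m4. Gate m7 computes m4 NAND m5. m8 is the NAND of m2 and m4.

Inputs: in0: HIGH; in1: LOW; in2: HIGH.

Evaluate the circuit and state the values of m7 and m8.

m7 = HIGH, m8 = HIGH

m1 = in1 NAND in0 = LOW NAND HIGH = HIGH
m2 = NOT in2 = NOT HIGH = LOW
m3 = m1 NAND m2 = HIGH NAND LOW = HIGH
m4 = m1 NAND in2 = HIGH NAND HIGH = LOW
m5 = m3 AND m2 = HIGH AND LOW = LOW
m7 = m4 NAND m5 = LOW NAND LOW = HIGH
m8 = m2 NAND m4 = LOW NAND LOW = HIGH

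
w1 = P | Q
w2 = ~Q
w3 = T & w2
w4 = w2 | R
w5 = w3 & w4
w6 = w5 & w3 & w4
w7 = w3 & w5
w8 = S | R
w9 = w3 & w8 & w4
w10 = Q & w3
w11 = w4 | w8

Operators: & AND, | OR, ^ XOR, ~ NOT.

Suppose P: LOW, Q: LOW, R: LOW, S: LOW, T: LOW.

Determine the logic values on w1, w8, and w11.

w1 = P OR Q = LOW OR LOW = LOW
w2 = NOT Q = NOT LOW = HIGH
w4 = w2 OR R = HIGH OR LOW = HIGH
w8 = S OR R = LOW OR LOW = LOW
w11 = w4 OR w8 = HIGH OR LOW = HIGH

w1 = LOW  w8 = LOW  w11 = HIGH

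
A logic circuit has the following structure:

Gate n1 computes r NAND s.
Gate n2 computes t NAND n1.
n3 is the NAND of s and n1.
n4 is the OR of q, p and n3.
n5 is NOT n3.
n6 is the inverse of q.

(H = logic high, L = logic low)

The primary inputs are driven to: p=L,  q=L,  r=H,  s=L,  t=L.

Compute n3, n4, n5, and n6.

n3 = H, n4 = H, n5 = L, n6 = H

n1 = r NAND s = H NAND L = H
n3 = s NAND n1 = L NAND H = H
n4 = q OR p OR n3 = L OR L OR H = H
n5 = NOT n3 = NOT H = L
n6 = NOT q = NOT L = H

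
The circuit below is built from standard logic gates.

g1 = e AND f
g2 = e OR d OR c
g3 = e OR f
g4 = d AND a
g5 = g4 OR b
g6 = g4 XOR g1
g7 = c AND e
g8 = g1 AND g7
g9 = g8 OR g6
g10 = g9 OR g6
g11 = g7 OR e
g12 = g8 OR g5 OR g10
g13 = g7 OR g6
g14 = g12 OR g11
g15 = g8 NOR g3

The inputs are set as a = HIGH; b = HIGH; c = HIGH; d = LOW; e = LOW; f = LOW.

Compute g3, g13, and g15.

g3 = LOW  g13 = LOW  g15 = HIGH

g1 = e AND f = LOW AND LOW = LOW
g3 = e OR f = LOW OR LOW = LOW
g4 = d AND a = LOW AND HIGH = LOW
g6 = g4 XOR g1 = LOW XOR LOW = LOW
g7 = c AND e = HIGH AND LOW = LOW
g8 = g1 AND g7 = LOW AND LOW = LOW
g13 = g7 OR g6 = LOW OR LOW = LOW
g15 = g8 NOR g3 = LOW NOR LOW = HIGH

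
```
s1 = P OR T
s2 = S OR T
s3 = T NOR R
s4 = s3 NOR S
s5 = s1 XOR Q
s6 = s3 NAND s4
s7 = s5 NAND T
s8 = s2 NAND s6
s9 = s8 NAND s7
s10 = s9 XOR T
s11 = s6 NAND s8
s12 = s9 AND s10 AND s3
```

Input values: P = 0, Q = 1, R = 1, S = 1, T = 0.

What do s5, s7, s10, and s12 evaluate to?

s5 = 1  s7 = 1  s10 = 1  s12 = 0

s1 = P OR T = 0 OR 0 = 0
s2 = S OR T = 1 OR 0 = 1
s3 = T NOR R = 0 NOR 1 = 0
s4 = s3 NOR S = 0 NOR 1 = 0
s5 = s1 XOR Q = 0 XOR 1 = 1
s6 = s3 NAND s4 = 0 NAND 0 = 1
s7 = s5 NAND T = 1 NAND 0 = 1
s8 = s2 NAND s6 = 1 NAND 1 = 0
s9 = s8 NAND s7 = 0 NAND 1 = 1
s10 = s9 XOR T = 1 XOR 0 = 1
s12 = s9 AND s10 AND s3 = 1 AND 1 AND 0 = 0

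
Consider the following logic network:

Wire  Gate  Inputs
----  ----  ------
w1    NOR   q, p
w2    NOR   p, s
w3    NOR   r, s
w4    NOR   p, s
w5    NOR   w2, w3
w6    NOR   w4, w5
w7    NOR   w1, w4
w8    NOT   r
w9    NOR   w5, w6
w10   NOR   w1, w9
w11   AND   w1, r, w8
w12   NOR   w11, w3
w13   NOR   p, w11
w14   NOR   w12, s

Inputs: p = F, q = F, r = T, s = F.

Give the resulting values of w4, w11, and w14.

w1 = q NOR p = F NOR F = T
w3 = r NOR s = T NOR F = F
w4 = p NOR s = F NOR F = T
w8 = NOT r = NOT T = F
w11 = w1 AND r AND w8 = T AND T AND F = F
w12 = w11 NOR w3 = F NOR F = T
w14 = w12 NOR s = T NOR F = F

w4 = T  w11 = F  w14 = F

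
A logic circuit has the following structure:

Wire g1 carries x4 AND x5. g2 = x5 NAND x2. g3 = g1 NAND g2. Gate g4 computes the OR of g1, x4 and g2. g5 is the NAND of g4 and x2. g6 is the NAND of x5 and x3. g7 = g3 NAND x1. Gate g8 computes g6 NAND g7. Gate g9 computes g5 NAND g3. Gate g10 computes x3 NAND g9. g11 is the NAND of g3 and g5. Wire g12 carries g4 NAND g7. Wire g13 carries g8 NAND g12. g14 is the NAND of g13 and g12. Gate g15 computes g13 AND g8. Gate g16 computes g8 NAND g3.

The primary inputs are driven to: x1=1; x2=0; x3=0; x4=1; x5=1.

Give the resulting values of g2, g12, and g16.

g2 = 1, g12 = 0, g16 = 1

g1 = x4 AND x5 = 1 AND 1 = 1
g2 = x5 NAND x2 = 1 NAND 0 = 1
g3 = g1 NAND g2 = 1 NAND 1 = 0
g4 = g1 OR x4 OR g2 = 1 OR 1 OR 1 = 1
g6 = x5 NAND x3 = 1 NAND 0 = 1
g7 = g3 NAND x1 = 0 NAND 1 = 1
g8 = g6 NAND g7 = 1 NAND 1 = 0
g12 = g4 NAND g7 = 1 NAND 1 = 0
g16 = g8 NAND g3 = 0 NAND 0 = 1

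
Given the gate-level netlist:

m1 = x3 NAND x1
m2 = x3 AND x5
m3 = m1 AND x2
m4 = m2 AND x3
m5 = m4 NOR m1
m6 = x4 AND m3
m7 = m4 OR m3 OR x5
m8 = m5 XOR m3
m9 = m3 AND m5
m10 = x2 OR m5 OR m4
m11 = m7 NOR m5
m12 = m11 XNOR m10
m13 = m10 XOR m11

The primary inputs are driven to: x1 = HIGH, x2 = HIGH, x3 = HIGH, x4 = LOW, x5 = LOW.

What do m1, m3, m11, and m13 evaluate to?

m1 = LOW  m3 = LOW  m11 = LOW  m13 = HIGH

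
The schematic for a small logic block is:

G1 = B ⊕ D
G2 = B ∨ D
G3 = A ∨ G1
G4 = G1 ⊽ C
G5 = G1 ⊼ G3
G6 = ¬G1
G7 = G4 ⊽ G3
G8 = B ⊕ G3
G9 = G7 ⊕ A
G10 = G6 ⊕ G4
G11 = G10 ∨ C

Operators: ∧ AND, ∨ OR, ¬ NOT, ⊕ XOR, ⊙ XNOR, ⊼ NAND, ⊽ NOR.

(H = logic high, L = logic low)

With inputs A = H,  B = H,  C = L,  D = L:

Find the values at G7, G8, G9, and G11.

G1 = B XOR D = H XOR L = H
G3 = A OR G1 = H OR H = H
G4 = G1 NOR C = H NOR L = L
G6 = NOT G1 = NOT H = L
G7 = G4 NOR G3 = L NOR H = L
G8 = B XOR G3 = H XOR H = L
G9 = G7 XOR A = L XOR H = H
G10 = G6 XOR G4 = L XOR L = L
G11 = G10 OR C = L OR L = L

G7 = L, G8 = L, G9 = H, G11 = L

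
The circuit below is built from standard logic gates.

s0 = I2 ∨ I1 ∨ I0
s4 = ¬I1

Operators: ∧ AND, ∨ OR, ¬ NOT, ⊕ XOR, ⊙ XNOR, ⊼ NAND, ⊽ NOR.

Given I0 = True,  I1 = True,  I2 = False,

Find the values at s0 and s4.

s0 = True, s4 = False

s0 = False ∨ True ∨ True = True
s4 = ¬True = False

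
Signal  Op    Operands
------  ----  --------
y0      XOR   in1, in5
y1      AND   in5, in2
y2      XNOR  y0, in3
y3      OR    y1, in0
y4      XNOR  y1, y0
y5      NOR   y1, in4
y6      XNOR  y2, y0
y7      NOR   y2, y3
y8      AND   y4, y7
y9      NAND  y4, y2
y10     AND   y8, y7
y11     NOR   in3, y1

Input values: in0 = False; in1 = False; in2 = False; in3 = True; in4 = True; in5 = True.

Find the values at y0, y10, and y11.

y0 = in1 XOR in5 = False XOR True = True
y1 = in5 AND in2 = True AND False = False
y2 = y0 XNOR in3 = True XNOR True = True
y3 = y1 OR in0 = False OR False = False
y4 = y1 XNOR y0 = False XNOR True = False
y7 = y2 NOR y3 = True NOR False = False
y8 = y4 AND y7 = False AND False = False
y10 = y8 AND y7 = False AND False = False
y11 = in3 NOR y1 = True NOR False = False

y0 = True; y10 = False; y11 = False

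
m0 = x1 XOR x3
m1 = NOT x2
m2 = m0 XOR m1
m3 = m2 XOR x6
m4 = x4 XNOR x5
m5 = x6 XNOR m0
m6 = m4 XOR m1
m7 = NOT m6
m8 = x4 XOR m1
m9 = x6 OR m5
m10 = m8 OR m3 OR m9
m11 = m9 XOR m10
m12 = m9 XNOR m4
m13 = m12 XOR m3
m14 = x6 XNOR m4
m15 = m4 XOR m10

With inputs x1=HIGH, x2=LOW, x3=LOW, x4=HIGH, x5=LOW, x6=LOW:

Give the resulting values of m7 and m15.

m7 = LOW, m15 = LOW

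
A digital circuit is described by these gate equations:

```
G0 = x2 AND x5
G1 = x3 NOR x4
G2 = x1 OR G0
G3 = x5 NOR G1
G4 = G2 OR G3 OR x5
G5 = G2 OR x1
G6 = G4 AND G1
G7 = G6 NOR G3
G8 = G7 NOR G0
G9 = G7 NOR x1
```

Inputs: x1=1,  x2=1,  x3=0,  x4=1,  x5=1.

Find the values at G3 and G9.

G3 = 0, G9 = 0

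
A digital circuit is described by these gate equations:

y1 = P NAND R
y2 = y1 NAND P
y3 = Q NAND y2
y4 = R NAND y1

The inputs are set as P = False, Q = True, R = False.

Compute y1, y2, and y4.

y1 = True; y2 = True; y4 = True

y1 = P NAND R = False NAND False = True
y2 = y1 NAND P = True NAND False = True
y4 = R NAND y1 = False NAND True = True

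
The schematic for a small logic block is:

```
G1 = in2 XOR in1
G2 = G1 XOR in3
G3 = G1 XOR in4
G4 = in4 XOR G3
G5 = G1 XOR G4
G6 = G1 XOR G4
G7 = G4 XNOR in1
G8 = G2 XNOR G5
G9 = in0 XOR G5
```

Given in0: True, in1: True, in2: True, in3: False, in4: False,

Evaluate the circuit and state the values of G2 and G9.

G2 = False; G9 = True

G1 = in2 XOR in1 = True XOR True = False
G2 = G1 XOR in3 = False XOR False = False
G3 = G1 XOR in4 = False XOR False = False
G4 = in4 XOR G3 = False XOR False = False
G5 = G1 XOR G4 = False XOR False = False
G9 = in0 XOR G5 = True XOR False = True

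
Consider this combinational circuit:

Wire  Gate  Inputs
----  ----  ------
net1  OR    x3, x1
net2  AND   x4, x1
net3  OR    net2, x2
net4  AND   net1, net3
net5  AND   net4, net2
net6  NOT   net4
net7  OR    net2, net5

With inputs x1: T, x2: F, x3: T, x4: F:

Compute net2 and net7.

net2 = F, net7 = F

net1 = x3 OR x1 = T OR T = T
net2 = x4 AND x1 = F AND T = F
net3 = net2 OR x2 = F OR F = F
net4 = net1 AND net3 = T AND F = F
net5 = net4 AND net2 = F AND F = F
net7 = net2 OR net5 = F OR F = F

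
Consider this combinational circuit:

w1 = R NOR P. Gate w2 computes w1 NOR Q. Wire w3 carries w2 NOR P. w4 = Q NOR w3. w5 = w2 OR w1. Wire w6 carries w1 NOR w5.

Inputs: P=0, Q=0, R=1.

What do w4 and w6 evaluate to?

w1 = R NOR P = 1 NOR 0 = 0
w2 = w1 NOR Q = 0 NOR 0 = 1
w3 = w2 NOR P = 1 NOR 0 = 0
w4 = Q NOR w3 = 0 NOR 0 = 1
w5 = w2 OR w1 = 1 OR 0 = 1
w6 = w1 NOR w5 = 0 NOR 1 = 0

w4 = 1  w6 = 0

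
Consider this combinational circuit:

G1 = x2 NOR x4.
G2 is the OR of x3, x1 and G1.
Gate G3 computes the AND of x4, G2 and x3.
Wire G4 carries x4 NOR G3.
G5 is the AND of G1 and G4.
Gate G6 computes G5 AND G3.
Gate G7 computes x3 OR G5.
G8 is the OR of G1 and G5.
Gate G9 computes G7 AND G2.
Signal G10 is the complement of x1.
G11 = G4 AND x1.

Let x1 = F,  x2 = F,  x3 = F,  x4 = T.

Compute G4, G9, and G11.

G4 = F, G9 = F, G11 = F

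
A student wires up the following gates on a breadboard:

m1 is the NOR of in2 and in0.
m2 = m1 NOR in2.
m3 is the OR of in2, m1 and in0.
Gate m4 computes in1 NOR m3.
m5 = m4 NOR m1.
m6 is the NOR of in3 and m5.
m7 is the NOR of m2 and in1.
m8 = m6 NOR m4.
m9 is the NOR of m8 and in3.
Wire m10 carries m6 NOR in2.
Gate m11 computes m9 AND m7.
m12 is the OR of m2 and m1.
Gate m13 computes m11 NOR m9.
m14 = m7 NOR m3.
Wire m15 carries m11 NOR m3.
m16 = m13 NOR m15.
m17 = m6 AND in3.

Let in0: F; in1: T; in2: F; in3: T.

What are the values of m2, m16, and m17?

m1 = in2 NOR in0 = F NOR F = T
m2 = m1 NOR in2 = T NOR F = F
m3 = in2 OR m1 OR in0 = F OR T OR F = T
m4 = in1 NOR m3 = T NOR T = F
m5 = m4 NOR m1 = F NOR T = F
m6 = in3 NOR m5 = T NOR F = F
m7 = m2 NOR in1 = F NOR T = F
m8 = m6 NOR m4 = F NOR F = T
m9 = m8 NOR in3 = T NOR T = F
m11 = m9 AND m7 = F AND F = F
m13 = m11 NOR m9 = F NOR F = T
m15 = m11 NOR m3 = F NOR T = F
m16 = m13 NOR m15 = T NOR F = F
m17 = m6 AND in3 = F AND T = F

m2 = F, m16 = F, m17 = F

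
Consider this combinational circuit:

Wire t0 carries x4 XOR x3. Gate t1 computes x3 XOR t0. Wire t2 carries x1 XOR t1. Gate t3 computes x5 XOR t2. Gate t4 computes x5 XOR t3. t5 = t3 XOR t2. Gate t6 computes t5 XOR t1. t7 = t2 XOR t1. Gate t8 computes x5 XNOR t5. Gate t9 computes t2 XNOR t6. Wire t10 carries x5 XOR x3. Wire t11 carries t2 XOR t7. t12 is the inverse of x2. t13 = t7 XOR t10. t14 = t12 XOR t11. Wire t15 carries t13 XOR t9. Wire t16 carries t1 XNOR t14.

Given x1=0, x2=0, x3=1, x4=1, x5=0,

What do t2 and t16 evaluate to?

t0 = x4 XOR x3 = 1 XOR 1 = 0
t1 = x3 XOR t0 = 1 XOR 0 = 1
t2 = x1 XOR t1 = 0 XOR 1 = 1
t7 = t2 XOR t1 = 1 XOR 1 = 0
t11 = t2 XOR t7 = 1 XOR 0 = 1
t12 = NOT x2 = NOT 0 = 1
t14 = t12 XOR t11 = 1 XOR 1 = 0
t16 = t1 XNOR t14 = 1 XNOR 0 = 0

t2 = 1  t16 = 0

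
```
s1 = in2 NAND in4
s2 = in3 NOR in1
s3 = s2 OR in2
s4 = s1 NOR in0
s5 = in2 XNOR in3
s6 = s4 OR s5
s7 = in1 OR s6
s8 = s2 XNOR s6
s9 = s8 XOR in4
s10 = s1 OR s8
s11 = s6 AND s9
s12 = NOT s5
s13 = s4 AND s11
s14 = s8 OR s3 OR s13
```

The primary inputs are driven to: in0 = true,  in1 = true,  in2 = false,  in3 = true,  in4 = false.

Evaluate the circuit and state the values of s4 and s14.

s4 = false, s14 = true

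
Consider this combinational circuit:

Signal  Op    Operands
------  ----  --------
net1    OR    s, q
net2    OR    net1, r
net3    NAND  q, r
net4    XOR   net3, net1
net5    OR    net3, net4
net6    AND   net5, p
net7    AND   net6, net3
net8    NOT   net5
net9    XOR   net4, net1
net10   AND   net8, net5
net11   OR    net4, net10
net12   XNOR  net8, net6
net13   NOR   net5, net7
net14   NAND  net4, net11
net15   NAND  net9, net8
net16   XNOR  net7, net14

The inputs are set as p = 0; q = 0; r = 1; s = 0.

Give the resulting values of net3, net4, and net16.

net1 = s OR q = 0 OR 0 = 0
net3 = q NAND r = 0 NAND 1 = 1
net4 = net3 XOR net1 = 1 XOR 0 = 1
net5 = net3 OR net4 = 1 OR 1 = 1
net6 = net5 AND p = 1 AND 0 = 0
net7 = net6 AND net3 = 0 AND 1 = 0
net8 = NOT net5 = NOT 1 = 0
net10 = net8 AND net5 = 0 AND 1 = 0
net11 = net4 OR net10 = 1 OR 0 = 1
net14 = net4 NAND net11 = 1 NAND 1 = 0
net16 = net7 XNOR net14 = 0 XNOR 0 = 1

net3 = 1, net4 = 1, net16 = 1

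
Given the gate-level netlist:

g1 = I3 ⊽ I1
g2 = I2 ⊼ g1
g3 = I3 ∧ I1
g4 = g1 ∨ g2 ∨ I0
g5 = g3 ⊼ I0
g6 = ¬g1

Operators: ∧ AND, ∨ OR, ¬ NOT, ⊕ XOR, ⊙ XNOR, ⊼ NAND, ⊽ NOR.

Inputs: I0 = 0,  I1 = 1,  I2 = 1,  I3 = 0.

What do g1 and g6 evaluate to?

g1 = 0  g6 = 1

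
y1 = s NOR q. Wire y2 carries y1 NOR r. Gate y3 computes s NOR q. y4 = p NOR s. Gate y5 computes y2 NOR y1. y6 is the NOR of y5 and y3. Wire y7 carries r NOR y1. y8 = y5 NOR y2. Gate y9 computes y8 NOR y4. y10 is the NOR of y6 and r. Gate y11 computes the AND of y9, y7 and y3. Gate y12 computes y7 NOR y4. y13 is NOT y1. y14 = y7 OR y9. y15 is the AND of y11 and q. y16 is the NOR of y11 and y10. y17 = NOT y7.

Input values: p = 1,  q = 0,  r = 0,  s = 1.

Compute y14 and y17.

y1 = s NOR q = 1 NOR 0 = 0
y2 = y1 NOR r = 0 NOR 0 = 1
y4 = p NOR s = 1 NOR 1 = 0
y5 = y2 NOR y1 = 1 NOR 0 = 0
y7 = r NOR y1 = 0 NOR 0 = 1
y8 = y5 NOR y2 = 0 NOR 1 = 0
y9 = y8 NOR y4 = 0 NOR 0 = 1
y14 = y7 OR y9 = 1 OR 1 = 1
y17 = NOT y7 = NOT 1 = 0

y14 = 1; y17 = 0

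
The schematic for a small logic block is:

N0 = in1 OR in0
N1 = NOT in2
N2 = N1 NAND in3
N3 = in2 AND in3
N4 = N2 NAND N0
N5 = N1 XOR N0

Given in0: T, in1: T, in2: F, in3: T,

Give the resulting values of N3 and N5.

N0 = in1 OR in0 = T OR T = T
N1 = NOT in2 = NOT F = T
N3 = in2 AND in3 = F AND T = F
N5 = N1 XOR N0 = T XOR T = F

N3 = F, N5 = F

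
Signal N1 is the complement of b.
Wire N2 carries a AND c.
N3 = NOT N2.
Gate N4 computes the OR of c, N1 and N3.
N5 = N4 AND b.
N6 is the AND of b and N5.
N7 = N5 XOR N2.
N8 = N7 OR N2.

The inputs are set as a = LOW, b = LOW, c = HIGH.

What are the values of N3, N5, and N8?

N1 = NOT b = NOT LOW = HIGH
N2 = a AND c = LOW AND HIGH = LOW
N3 = NOT N2 = NOT LOW = HIGH
N4 = c OR N1 OR N3 = HIGH OR HIGH OR HIGH = HIGH
N5 = N4 AND b = HIGH AND LOW = LOW
N7 = N5 XOR N2 = LOW XOR LOW = LOW
N8 = N7 OR N2 = LOW OR LOW = LOW

N3 = HIGH, N5 = LOW, N8 = LOW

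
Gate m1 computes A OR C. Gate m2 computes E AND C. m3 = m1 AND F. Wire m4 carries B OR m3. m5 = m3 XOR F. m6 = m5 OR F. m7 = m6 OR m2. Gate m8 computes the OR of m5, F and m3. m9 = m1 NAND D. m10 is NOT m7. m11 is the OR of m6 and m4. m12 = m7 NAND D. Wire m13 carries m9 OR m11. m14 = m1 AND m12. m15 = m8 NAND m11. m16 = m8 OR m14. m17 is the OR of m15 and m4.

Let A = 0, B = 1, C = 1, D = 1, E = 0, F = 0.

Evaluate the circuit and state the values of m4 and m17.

m4 = 1  m17 = 1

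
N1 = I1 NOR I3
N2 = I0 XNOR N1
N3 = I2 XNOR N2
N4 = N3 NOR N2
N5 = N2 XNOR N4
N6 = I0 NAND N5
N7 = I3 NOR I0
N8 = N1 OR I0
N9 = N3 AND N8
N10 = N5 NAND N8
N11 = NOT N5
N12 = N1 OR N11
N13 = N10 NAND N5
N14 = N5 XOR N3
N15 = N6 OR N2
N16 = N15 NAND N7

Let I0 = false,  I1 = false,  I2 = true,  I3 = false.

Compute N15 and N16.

N15 = true  N16 = false

N1 = I1 NOR I3 = false NOR false = true
N2 = I0 XNOR N1 = false XNOR true = false
N3 = I2 XNOR N2 = true XNOR false = false
N4 = N3 NOR N2 = false NOR false = true
N5 = N2 XNOR N4 = false XNOR true = false
N6 = I0 NAND N5 = false NAND false = true
N7 = I3 NOR I0 = false NOR false = true
N15 = N6 OR N2 = true OR false = true
N16 = N15 NAND N7 = true NAND true = false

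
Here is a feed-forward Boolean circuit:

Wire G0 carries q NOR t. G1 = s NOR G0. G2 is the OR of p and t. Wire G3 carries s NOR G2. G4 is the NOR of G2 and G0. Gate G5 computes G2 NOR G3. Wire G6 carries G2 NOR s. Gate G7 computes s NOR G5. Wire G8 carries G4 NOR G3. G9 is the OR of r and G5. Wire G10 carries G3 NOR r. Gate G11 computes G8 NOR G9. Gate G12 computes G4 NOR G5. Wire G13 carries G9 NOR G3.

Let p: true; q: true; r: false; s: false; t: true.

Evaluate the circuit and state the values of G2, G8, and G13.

G2 = true, G8 = true, G13 = true

G0 = q NOR t = true NOR true = false
G2 = p OR t = true OR true = true
G3 = s NOR G2 = false NOR true = false
G4 = G2 NOR G0 = true NOR false = false
G5 = G2 NOR G3 = true NOR false = false
G8 = G4 NOR G3 = false NOR false = true
G9 = r OR G5 = false OR false = false
G13 = G9 NOR G3 = false NOR false = true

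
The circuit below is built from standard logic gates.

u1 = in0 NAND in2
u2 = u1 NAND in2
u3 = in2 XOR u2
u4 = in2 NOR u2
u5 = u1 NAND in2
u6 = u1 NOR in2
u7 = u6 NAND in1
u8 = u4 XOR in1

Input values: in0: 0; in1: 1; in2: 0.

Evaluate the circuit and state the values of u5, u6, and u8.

u5 = 1; u6 = 0; u8 = 1

u1 = in0 NAND in2 = 0 NAND 0 = 1
u2 = u1 NAND in2 = 1 NAND 0 = 1
u4 = in2 NOR u2 = 0 NOR 1 = 0
u5 = u1 NAND in2 = 1 NAND 0 = 1
u6 = u1 NOR in2 = 1 NOR 0 = 0
u8 = u4 XOR in1 = 0 XOR 1 = 1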